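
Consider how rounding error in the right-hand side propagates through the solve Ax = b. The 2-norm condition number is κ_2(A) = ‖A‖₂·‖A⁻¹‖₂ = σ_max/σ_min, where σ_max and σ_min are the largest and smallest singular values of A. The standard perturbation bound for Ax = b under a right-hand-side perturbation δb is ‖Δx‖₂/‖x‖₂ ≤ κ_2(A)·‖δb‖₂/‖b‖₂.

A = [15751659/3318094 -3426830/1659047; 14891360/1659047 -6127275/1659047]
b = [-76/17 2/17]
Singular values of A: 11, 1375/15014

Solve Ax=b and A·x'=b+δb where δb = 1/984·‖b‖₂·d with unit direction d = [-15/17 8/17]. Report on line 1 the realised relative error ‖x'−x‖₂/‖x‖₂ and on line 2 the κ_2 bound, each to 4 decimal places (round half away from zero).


0.0011
0.1221

largest singular value 11, smallest 1375/15014
κ_2(A) = 11 / (1375/15014) = 120.1120
perturbation bound = 120.1120·1/984 = 0.1221
solve Ax = b  →  x = [16.6310 40.3872]
2-norm of b is 4.4721; of x, 43.6775
with δb = [-0.0040 0.0021], A·Δx = δb → ‖Δx‖ = 0.0496
relative error = 0.0011
realised/bound (from unrounded values) ≈ 0.0093


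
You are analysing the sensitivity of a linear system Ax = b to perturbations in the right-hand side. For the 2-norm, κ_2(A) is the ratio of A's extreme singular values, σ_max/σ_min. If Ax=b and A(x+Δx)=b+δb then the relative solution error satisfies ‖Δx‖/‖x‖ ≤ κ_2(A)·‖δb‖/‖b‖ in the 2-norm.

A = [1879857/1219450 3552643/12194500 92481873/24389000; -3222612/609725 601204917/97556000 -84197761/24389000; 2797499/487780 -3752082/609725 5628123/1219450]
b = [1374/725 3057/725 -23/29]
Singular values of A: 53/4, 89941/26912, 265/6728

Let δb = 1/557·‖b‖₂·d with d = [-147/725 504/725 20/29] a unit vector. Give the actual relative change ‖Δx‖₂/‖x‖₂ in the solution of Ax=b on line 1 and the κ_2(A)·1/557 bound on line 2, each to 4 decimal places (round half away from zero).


σ_max = 53/4, σ_min = 265/6728
condition number: (53/4) ÷ (265/6728) = 336.4000
worst-case relative error ≤ 336.4000 × 1/557 = 0.6039
solve Ax = b  →  x = [-40.7577 -23.6896 18.8893]
2-norm of b is 4.6904; of x, 50.7858
with δb = [-0.0017 0.0059 0.0058], A·Δx = δb → ‖Δx‖ = 0.2138
relative error = 0.0042
so the bound overstates the realised error by a factor of ≈ 143.4653 (computed from the unrounded values)

0.0042
0.6039


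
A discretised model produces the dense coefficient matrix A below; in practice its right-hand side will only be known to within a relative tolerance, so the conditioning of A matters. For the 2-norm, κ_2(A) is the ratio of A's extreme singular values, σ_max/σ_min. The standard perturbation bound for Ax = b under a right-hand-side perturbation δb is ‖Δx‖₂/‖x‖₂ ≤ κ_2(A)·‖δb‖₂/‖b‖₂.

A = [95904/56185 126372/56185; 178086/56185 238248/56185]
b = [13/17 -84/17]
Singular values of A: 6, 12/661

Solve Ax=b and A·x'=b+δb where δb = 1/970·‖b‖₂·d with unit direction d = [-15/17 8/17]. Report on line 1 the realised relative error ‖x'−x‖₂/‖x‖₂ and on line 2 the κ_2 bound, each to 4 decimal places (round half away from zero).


σ_max = 6, σ_min = 12/661
κ = σ_max/σ_min = 6/(12/661) = 330.5000
worst-case relative error ≤ 330.5000 × 1/970 = 0.3407
solve Ax = b  →  x = [131.8000 -99.6833]
‖b‖₂ = 5.0000 and ‖x‖₂ = 165.2513
Δx = A⁻¹·δb where δb = 1/970·5.0000·d; ‖Δx‖ = 0.2839
dividing the unrounded norms, ‖Δx‖/‖x‖ = 0.0017
so the bound overstates the realised error by a factor of ≈ 198.3016 (computed from the unrounded values)

0.0017
0.3407


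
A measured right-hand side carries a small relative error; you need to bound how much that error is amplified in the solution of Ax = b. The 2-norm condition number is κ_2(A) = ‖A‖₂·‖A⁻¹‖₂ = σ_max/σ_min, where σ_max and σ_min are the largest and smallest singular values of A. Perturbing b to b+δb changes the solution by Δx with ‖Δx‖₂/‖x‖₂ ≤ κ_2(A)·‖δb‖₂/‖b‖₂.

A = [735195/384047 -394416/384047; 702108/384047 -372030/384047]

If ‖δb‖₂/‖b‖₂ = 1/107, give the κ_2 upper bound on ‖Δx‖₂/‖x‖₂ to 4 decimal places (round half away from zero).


3.6402

AᵀA = [1228855329/175377049 -655383960/175377049; -655383960/175377049 349548516/175377049]; tr = 5461605/606841, det = 324/606841
λ_max, λ_min = (5461605/606841 ± √29828342710089/368255999281)/2 = 9, 36/606841
so κ_2 = √(9 / (36/606841)) = 389.5000
worst-case relative error ≤ 389.5000 × 1/107 = 3.6402


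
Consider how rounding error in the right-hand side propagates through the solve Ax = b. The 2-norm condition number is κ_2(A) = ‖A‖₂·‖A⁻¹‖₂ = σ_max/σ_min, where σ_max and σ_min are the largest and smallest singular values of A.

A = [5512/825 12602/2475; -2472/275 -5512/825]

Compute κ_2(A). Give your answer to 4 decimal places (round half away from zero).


form AᵀA = [3415168/27225 7683728/81675; 7683728/81675 17289988/245025] with trace 1921060/9801 and determinant 12544/9801
solving λ² − 1921060/9801·λ + 12544/9801 = 0 gives λ = 196, 64/9801
κ_2(A) = √(λ_max/λ_min) = √(196 / (64/9801)) = 173.2500

173.2500


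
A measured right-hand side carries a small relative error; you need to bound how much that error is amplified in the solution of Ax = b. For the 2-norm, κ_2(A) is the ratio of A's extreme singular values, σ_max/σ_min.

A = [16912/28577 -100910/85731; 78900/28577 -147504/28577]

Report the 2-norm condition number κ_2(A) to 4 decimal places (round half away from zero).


AᵀA = [3873424/485809 -21785120/1457427; -21785120/1457427 122545924/4372281]; tr = 544660/15129, det = 64/1681
eigenvalues of AᵀA: λ = (tr ± √(tr²−4·det))/2 = 36, 16/15129
σ_max=√36=6, σ_min=√(16/15129)=(4/123) → κ = 184.5000

184.5000


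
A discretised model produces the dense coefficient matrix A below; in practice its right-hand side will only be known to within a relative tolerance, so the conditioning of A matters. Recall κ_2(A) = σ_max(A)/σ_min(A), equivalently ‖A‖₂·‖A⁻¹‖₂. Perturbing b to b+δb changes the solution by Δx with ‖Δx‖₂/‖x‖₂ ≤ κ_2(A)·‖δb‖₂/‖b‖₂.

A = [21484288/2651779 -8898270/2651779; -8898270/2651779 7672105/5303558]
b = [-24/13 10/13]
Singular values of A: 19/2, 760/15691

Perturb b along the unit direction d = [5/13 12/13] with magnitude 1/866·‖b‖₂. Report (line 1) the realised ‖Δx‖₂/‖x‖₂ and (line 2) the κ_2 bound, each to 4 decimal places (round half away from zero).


from the listed singular values, σ₁ = 19/2, σ_n = 760/15691
κ = σ_max/σ_min = (19/2)/(760/15691) = 196.1375
perturbation bound = 196.1375·1/866 = 0.2265
solve Ax = b  →  x = [-0.1943 0.0810]
‖b‖ = 2.0000, ‖x‖ = 0.2105
δb = ε·‖b‖·d = [0.0009 0.0021]; solving A·Δx = δb gives ‖Δx‖ = 0.0477
dividing the unrounded norms, ‖Δx‖/‖x‖ = 0.2265
realised/bound = 1 exactly: the bound is attained for this b and d

0.2265
0.2265


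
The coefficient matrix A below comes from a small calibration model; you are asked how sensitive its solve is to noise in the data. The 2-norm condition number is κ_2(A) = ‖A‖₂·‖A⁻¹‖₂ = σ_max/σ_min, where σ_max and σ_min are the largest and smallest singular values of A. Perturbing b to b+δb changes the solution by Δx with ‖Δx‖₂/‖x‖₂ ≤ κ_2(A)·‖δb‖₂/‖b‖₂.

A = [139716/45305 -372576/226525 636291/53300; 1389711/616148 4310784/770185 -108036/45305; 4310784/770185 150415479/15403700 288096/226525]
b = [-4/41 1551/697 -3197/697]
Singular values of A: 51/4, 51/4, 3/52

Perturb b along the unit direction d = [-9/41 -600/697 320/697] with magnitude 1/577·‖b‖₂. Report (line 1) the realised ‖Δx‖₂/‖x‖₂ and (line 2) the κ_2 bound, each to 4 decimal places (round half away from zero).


largest singular value 51/4, smallest 3/52
condition number: (51/4) ÷ (3/52) = 221.0000
bound on ‖Δx‖/‖x‖: κ·ε = 221.0000·1/577 = 0.3830
solve Ax = b  →  x = [58.5993 -31.5196 -19.4886]
2-norm of b is 5.0990; of x, 69.3338
Δx = A⁻¹·δb where δb = 1/577·5.0990·d; ‖Δx‖ = 0.1532
realised ‖Δx‖/‖x‖ = 0.0022
realised/bound (from unrounded values) ≈ 0.0058

0.0022
0.3830


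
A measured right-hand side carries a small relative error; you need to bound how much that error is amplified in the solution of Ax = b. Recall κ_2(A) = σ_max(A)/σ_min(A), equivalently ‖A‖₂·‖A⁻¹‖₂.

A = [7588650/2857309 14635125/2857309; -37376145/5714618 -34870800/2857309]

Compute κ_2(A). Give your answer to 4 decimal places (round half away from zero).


206.8640

form AᵀA = [9629151777225/193235851396 4513188638250/48308962849; 4513188638250/48308962849 8462482700625/48308962849] with trace 150446652525/668636164 and determinant 791015625/668636164
solving λ² − 150446652525/668636164·λ + 791015625/668636164 = 0 gives λ = 225, 3515625/668636164
σ_max=√225=15, σ_min=√(3515625/668636164)=(1875/25858) → κ = 206.8640


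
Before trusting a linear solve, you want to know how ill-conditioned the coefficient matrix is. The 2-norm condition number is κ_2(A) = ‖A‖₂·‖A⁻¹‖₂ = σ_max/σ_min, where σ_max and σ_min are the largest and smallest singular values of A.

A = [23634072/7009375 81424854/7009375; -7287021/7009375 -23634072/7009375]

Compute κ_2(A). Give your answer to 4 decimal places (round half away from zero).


M = AᵀA = [978672054969/78610140625 3354596545608/78610140625; 3354596545608/78610140625 11501721933156/78610140625]. tr(M)=19968630381/125776225, det(M)=63011844/125776225
eigenvalues of AᵀA: λ = (tr ± √(tr²−4·det))/2 = 3969/25, 15876/5031049
σ_max=√(3969/25)=(63/5), σ_min=√(15876/5031049)=(126/2243) → κ = 224.3000

224.3000


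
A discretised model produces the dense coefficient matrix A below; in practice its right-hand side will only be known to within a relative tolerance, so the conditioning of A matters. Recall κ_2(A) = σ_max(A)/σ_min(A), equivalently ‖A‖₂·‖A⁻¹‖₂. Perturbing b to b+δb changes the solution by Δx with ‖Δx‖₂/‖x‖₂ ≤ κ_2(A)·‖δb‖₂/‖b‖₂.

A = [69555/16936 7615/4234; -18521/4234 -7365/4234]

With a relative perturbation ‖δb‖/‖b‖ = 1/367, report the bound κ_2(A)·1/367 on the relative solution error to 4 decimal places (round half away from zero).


0.1591

form AᵀA = [12278641/341056 1278585/85264; 1278585/85264 66725/10658] with trace 14413841/341056 and determinant 714025/1364224
λ_max, λ_min = (14413841/341056 ± √207515289862881/116319195136)/2 = 169/4, 4225/341056
σ_max=√(169/4)=(13/2), σ_min=√(4225/341056)=(65/584) → κ = 58.4000
perturbation bound = 58.4000·1/367 = 0.1591


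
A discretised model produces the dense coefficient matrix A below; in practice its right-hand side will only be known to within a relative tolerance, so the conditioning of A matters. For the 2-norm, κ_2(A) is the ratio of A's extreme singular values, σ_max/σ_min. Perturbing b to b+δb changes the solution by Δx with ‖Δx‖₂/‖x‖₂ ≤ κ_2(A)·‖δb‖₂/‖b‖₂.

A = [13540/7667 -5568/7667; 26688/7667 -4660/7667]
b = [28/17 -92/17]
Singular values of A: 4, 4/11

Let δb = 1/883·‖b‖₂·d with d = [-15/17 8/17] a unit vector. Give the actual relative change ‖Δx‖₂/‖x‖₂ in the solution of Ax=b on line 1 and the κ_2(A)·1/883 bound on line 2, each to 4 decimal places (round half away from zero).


from the listed singular values, σ₁ = 4, σ_n = 4/11
κ_2(A) = 4 / (4/11) = 11.0000
bound on ‖Δx‖/‖x‖: κ·ε = 11.0000·1/883 = 0.0125
solve Ax = b  →  x = [-3.3902 -10.5122]
2-norm of b is 5.6569; of x, 11.0454
with δb = [-0.0057 0.0030], A·Δx = δb → ‖Δx‖ = 0.0176
realised ‖Δx‖/‖x‖ = 0.0016
tightness: 0.0016 against a bound of 0.0125 (unrounded ratio ≈ 0.1280)

0.0016
0.0125


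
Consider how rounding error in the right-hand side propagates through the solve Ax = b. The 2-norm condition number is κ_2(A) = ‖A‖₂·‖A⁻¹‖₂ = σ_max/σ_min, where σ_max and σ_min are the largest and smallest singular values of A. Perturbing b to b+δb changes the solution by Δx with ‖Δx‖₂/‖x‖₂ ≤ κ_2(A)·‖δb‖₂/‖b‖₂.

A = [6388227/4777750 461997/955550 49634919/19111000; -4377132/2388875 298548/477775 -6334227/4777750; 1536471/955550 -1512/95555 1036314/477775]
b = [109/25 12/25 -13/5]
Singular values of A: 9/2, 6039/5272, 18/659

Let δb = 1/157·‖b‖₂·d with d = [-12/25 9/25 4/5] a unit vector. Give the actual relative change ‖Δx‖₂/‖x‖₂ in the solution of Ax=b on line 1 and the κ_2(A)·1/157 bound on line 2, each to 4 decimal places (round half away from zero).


largest singular value 9/2, smallest 18/659
κ_2(A) = (9/2) / (18/659) = 164.7500
perturbation bound = 164.7500·1/157 = 1.0494
solve Ax = b  →  x = [79.4131 107.8522 -59.2820]
‖b‖₂ = 5.0990 and ‖x‖₂ = 146.4680
Δx = A⁻¹·δb where δb = 1/157·5.0990·d; ‖Δx‖ = 1.1890
relative error = 0.0081
tightness: 0.0081 against a bound of 1.0494 (unrounded ratio ≈ 0.0077)

0.0081
1.0494


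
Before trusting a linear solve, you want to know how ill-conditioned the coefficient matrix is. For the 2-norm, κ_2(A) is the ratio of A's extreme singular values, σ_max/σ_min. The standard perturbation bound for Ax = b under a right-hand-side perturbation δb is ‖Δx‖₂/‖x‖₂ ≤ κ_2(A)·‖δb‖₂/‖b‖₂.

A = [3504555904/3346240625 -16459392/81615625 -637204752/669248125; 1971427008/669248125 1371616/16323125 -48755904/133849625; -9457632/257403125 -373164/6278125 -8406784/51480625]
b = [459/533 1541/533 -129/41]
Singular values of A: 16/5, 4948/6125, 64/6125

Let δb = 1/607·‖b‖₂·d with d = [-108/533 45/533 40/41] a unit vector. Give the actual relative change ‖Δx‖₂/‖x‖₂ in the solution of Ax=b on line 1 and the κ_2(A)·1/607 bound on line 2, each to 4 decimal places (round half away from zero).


largest singular value 16/5, smallest 64/6125
κ = σ_max/σ_min = (16/5)/(64/6125) = 306.2500
worst-case relative error ≤ 306.2500 × 1/607 = 0.5045
solve Ax = b  →  x = [-16.4712 275.9716 -77.4763]
‖b‖₂ = 4.3589 and ‖x‖₂ = 287.1136
δb = ε·‖b‖·d = [-0.0015 0.0006 0.0070]; solving A·Δx = δb gives ‖Δx‖ = 0.6872
relative error = 0.0024
so the bound overstates the realised error by a factor of ≈ 210.7788 (computed from the unrounded values)

0.0024
0.5045


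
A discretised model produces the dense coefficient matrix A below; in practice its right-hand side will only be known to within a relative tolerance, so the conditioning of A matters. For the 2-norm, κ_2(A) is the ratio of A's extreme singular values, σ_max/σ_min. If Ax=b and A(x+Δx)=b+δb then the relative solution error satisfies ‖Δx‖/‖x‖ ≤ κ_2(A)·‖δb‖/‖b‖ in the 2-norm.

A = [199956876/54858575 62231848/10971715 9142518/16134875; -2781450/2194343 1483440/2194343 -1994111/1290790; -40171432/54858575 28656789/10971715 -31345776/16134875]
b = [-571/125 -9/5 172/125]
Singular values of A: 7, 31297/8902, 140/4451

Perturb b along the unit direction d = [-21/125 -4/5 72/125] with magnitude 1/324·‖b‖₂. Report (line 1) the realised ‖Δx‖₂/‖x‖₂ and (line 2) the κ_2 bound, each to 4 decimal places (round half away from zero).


from the listed singular values, σ₁ = 7, σ_n = 140/4451
κ = σ_max/σ_min = 7/(140/4451) = 222.5500
perturbation bound = 222.5500·1/324 = 0.6869
solve Ax = b  →  x = [-61.3837 32.0903 65.5724]
‖b‖₂ = 5.0990 and ‖x‖₂ = 95.3807
Δx = A⁻¹·δb where δb = 1/324·5.0990·d; ‖Δx‖ = 0.5003
dividing the unrounded norms, ‖Δx‖/‖x‖ = 0.0052
realised/bound (from unrounded values) ≈ 0.0076

0.0052
0.6869


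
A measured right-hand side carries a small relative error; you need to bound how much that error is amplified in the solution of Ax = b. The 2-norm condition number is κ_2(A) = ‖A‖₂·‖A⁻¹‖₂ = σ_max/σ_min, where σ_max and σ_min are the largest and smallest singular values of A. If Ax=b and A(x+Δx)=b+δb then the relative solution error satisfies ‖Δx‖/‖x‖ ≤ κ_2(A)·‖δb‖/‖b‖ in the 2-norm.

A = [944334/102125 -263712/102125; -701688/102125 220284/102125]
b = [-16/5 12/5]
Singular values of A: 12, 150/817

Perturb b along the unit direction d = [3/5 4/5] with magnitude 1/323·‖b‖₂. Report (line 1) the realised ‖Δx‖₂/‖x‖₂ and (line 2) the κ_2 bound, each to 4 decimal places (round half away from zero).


0.2024
0.2024

σ_max = 12, σ_min = 150/817
condition number: 12 ÷ (150/817) = 65.3600
perturbation bound = 65.3600·1/323 = 0.2024
solve Ax = b  →  x = [-0.3200 0.0933]
‖b‖ = 4.0000, ‖x‖ = 0.3333
Δx = A⁻¹·δb where δb = 1/323·4.0000·d; ‖Δx‖ = 0.0675
realised ‖Δx‖/‖x‖ = 0.2024
so the bound is sharp here: realised error equals the bound


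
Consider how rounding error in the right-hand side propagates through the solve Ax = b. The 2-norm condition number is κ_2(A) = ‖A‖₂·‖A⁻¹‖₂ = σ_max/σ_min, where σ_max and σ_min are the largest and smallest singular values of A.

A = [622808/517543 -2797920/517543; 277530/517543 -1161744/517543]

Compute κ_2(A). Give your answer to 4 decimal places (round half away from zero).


182.0625

AᵀA = [2750962756/1584915721 -12218850720/1584915721; -12218850720/1584915721 54307724544/1584915721]; tr = 33943300/942841, det = 36864/942841
solving λ² − 33943300/942841·λ + 36864/942841 = 0 gives λ = 36, 1024/942841
σ_max=√36=6, σ_min=√(1024/942841)=(32/971) → κ = 182.0625


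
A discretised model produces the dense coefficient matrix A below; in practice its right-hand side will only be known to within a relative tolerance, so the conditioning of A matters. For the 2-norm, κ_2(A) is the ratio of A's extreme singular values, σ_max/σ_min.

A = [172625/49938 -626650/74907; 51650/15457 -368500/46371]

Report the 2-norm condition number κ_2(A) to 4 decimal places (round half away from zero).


form AᵀA = [11583780625/501132996 -20849453125/375849747; -20849453125/375849747 150117752500/1127549241] with trace 4169970625/26687556 and determinant 1562500/6671889
char-poly roots: 625/4 and 10000/6671889
σ_max=√(625/4)=(25/2), σ_min=√(10000/6671889)=(100/2583) → κ = 322.8750

322.8750


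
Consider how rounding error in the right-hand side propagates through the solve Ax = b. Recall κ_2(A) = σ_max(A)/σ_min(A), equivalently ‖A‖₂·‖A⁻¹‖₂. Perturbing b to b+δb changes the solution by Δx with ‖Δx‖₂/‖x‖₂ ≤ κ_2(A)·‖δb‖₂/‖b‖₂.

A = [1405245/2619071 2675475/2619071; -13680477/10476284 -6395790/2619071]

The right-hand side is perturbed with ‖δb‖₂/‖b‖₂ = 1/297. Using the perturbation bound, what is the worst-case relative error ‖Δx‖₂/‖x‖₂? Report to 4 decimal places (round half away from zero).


1.2769

form AᵀA = [1294383829041/649423233424 303361684785/81177904178; 303361684785/81177904178 284404119525/40588952089] with trace 20224393569/2247139216 and determinant 1265625/2247139216
λ_max, λ_min = (20224393569/2247139216 ± √409014719091527557761/5049634656085094656)/2 = 9, 140625/2247139216
so κ_2 = √(9 / (140625/2247139216)) = 379.2320
κ_2(A)·‖δb‖/‖b‖ = 1.2769


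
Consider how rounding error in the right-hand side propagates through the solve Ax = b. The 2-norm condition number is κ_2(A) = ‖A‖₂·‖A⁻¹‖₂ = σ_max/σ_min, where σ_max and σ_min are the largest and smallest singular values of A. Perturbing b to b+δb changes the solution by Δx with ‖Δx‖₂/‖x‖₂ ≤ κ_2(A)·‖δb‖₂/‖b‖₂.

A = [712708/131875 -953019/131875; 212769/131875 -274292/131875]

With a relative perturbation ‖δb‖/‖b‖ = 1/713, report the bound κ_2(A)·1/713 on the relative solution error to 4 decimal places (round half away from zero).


form AᵀA = [177031469/5565125 -236027232/5565125; -236027232/5565125 314714021/5565125] with trace 98349098/1113025 and determinant 4879681/27825625
solving λ² − 98349098/1113025·λ + 4879681/27825625 = 0 gives λ = 2209/25, 2209/1113025
κ = σ_max/σ_min = (47/5)/(47/1055) = 211.0000
bound on ‖Δx‖/‖x‖: κ·ε = 211.0000·1/713 = 0.2959

0.2959


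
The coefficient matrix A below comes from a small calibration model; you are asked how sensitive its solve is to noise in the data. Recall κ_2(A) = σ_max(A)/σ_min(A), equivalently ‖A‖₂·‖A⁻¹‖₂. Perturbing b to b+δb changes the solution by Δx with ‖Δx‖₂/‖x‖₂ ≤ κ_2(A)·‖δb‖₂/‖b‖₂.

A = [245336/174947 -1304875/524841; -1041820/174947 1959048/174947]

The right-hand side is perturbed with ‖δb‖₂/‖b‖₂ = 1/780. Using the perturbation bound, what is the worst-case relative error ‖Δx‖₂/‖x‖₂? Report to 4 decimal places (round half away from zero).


M = AᵀA = [681486416/18207289 -3832872680/54621867; -3832872680/54621867 21560690281/163865601]. tr(M)=95827225/567009, det(M)=456976/567009
solving λ² − 95827225/567009·λ + 456976/567009 = 0 gives λ = 169, 2704/567009
so κ_2 = √(169 / (2704/567009)) = 188.2500
κ_2(A)·‖δb‖/‖b‖ = 0.2413

0.2413


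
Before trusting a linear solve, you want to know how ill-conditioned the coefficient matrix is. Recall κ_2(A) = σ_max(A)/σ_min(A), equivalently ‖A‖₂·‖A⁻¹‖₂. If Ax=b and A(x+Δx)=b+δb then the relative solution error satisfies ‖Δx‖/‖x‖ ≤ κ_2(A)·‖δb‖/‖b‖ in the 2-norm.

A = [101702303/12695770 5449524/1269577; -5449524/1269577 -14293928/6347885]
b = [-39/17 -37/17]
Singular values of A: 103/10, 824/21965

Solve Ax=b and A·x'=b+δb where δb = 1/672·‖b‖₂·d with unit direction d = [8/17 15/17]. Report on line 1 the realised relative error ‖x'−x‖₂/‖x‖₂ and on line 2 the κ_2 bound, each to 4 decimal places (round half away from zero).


0.0016
0.4086

σ_max = 103/10, σ_min = 824/21965
condition number: (103/10) ÷ (824/21965) = 274.5625
κ_2(A)·‖δb‖/‖b‖ = 0.4086
solve Ax = b  →  x = [37.5471 -70.6072]
‖b‖ = 3.1623, ‖x‖ = 79.9697
re-solving with b+δb shifts x by Δx of norm 0.1254
dividing the unrounded norms, ‖Δx‖/‖x‖ = 0.0016
realised/bound (from unrounded values) ≈ 0.0038


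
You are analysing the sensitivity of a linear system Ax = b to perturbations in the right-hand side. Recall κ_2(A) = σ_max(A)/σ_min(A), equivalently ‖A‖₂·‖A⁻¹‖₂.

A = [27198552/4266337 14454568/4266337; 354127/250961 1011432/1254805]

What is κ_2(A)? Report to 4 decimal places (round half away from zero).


153.0250

AᵀA = [461632091185/10827859249 1230951387096/54139296245; 1230951387096/54139296245 3283170057856/270696481225]; tr = 51294021929/936666025, det = 119946304/936666025
solving λ² − 51294021929/936666025·λ + 119946304/936666025 = 0 gives λ = 1369/25, 87616/37466641
κ_2(A) = √(λ_max/λ_min) = √((1369/25) / (87616/37466641)) = 153.0250


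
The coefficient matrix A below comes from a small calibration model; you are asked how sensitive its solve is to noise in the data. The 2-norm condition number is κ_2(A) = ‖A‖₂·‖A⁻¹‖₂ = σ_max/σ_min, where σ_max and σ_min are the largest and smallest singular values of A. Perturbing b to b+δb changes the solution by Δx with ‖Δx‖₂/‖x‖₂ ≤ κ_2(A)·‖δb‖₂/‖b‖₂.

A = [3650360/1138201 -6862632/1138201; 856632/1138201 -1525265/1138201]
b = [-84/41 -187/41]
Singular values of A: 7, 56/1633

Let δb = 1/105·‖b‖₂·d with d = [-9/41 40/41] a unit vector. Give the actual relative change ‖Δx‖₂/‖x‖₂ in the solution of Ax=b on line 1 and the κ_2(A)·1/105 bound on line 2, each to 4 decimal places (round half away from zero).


0.0119
1.9440

largest singular value 7, smallest 56/1633
κ = σ_max/σ_min = 7/(56/1633) = 204.1250
κ_2(A)·‖δb‖/‖b‖ = 1.9440
solve Ax = b  →  x = [-103.1218 -54.5126]
‖b‖ = 5.0000, ‖x‖ = 116.6436
δb = ε·‖b‖·d = [-0.0105 0.0465]; solving A·Δx = δb gives ‖Δx‖ = 1.3886
realised ‖Δx‖/‖x‖ = 0.0119
so the bound overstates the realised error by a factor of ≈ 163.3011 (computed from the unrounded values)


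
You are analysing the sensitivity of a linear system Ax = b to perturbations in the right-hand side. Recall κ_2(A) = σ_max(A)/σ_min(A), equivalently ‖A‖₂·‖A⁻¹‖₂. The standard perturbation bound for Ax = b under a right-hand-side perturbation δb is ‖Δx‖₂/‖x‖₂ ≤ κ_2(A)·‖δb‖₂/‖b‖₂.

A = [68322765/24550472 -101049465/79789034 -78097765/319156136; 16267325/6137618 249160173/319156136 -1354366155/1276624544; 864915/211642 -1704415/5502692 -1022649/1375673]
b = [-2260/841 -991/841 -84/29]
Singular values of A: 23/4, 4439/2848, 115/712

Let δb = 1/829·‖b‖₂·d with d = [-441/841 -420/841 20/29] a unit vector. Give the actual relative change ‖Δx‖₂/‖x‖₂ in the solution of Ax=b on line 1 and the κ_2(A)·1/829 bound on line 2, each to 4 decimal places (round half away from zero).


from the listed singular values, σ₁ = 23/4, σ_n = 115/712
κ = σ_max/σ_min = (23/4)/(115/712) = 35.6000
worst-case relative error ≤ 35.6000 × 1/829 = 0.0429
solve Ax = b  →  x = [-0.6787 0.6510 -0.1058]
‖b‖ = 4.1231, ‖x‖ = 0.9463
re-solving with b+δb shifts x by Δx of norm 0.0308
dividing the unrounded norms, ‖Δx‖/‖x‖ = 0.0325
so the bound overstates the realised error by a factor of ≈ 1.3198 (computed from the unrounded values)

0.0325
0.0429


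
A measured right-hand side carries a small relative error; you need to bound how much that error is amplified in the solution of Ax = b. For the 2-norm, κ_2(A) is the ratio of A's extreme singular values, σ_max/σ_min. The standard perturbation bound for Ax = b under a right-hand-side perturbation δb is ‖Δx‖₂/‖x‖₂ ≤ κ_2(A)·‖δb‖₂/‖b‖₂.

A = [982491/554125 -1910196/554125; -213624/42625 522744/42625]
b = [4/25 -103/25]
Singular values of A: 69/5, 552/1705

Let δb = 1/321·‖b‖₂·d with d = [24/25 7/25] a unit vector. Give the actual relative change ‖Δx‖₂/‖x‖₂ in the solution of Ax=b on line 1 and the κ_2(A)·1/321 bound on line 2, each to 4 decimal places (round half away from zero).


largest singular value 69/5, smallest 552/1705
κ_2(A) = (69/5) / (552/1705) = 42.6250
κ_2(A)·‖δb‖/‖b‖ = 0.1328
solve Ax = b  →  x = [-2.7397 -1.4555]
‖b‖ = 4.1231, ‖x‖ = 3.1023
Δx = A⁻¹·δb where δb = 1/321·4.1231·d; ‖Δx‖ = 0.0397
relative error = 0.0128
tightness: 0.0128 against a bound of 0.1328 (unrounded ratio ≈ 0.0963)

0.0128
0.1328


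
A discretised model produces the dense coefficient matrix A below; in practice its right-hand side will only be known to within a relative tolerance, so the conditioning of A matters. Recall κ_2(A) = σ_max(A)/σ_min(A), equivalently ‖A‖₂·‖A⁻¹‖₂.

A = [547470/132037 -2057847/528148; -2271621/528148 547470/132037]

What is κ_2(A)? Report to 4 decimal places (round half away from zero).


157.0000

form AᵀA = [11838093201/331676944 -704593890/20729809; -704593890/20729809 10737584649/331676944] with trace 13421925/197192 and determinant 1185921/6310144
solving λ² − 13421925/197192·λ + 1185921/6310144 = 0 gives λ = 1089/16, 1089/394384
κ_2(A) = √(λ_max/λ_min) = √((1089/16) / (1089/394384)) = 157.0000


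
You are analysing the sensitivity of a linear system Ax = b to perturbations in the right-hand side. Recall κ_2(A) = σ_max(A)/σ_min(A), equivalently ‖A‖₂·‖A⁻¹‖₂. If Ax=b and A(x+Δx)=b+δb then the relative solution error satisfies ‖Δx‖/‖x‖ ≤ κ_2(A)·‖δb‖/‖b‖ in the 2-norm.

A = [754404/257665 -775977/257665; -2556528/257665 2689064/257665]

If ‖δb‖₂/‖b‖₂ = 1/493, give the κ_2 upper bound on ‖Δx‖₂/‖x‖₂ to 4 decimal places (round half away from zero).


0.6758

M = AᵀA = [284198432400/2655650089 -298402702500/2655650089; -298402702500/2655650089 313328220025/2655650089]. tr(M)=710495425/3157729, det(M)=1440000/3157729
eigenvalues of AᵀA: λ = (tr ± √(tr²−4·det))/2 = 225, 6400/3157729
κ = σ_max/σ_min = 15/(80/1777) = 333.1875
bound on ‖Δx‖/‖x‖: κ·ε = 333.1875·1/493 = 0.6758


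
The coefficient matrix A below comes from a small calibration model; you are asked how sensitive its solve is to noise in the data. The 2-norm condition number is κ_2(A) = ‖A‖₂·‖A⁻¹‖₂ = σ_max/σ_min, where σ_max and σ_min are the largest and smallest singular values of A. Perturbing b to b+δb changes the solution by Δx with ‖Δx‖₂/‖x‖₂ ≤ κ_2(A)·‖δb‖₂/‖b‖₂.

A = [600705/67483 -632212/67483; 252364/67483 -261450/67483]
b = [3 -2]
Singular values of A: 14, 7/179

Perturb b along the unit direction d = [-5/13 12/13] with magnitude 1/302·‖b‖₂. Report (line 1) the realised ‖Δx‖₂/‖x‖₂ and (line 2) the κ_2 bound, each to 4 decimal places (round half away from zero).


from the listed singular values, σ₁ = 14, σ_n = 7/179
κ_2(A) = 14 / (7/179) = 358.0000
bound on ‖Δx‖/‖x‖: κ·ε = 358.0000·1/302 = 1.1854
solve Ax = b  →  x = [-55.4532 -53.0099]
2-norm of b is 3.6056; of x, 76.7144
re-solving with b+δb shifts x by Δx of norm 0.3053
relative error = 0.0040
so the bound overstates the realised error by a factor of ≈ 297.8745 (computed from the unrounded values)

0.0040
1.1854


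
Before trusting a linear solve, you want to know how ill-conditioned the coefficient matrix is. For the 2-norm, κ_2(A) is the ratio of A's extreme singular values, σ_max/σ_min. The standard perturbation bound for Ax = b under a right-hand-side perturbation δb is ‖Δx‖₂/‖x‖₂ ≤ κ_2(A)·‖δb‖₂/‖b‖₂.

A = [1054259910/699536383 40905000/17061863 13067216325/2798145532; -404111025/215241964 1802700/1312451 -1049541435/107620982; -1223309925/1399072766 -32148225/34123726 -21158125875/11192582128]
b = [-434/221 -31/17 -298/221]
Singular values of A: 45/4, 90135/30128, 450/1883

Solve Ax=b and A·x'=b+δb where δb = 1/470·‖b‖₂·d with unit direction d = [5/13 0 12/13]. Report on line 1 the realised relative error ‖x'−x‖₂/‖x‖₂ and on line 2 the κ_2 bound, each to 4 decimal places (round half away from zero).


σ_max = 45/4, σ_min = 450/1883
condition number: (45/4) ÷ (450/1883) = 47.0750
bound on ‖Δx‖/‖x‖: κ·ε = 47.0750·1/470 = 0.1002
solve Ax = b  →  x = [7.8420 -2.4893 -1.6733]
2-norm of b is 3.0000; of x, 8.3960
re-solving with b+δb shifts x by Δx of norm 0.0267
realised ‖Δx‖/‖x‖ = 0.0032
so the bound overstates the realised error by a factor of ≈ 31.4851 (computed from the unrounded values)

0.0032
0.1002


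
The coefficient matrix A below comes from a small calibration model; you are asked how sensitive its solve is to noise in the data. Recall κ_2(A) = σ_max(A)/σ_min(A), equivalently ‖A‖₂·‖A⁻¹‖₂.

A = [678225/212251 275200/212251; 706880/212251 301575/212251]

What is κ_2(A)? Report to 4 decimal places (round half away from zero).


112.6000

form AᵀA = [1141104025/53567761 475416000/53567761; 475416000/53567761 198195625/53567761] with trace 7924850/316969 and determinant 15625/316969
char-poly roots: 25 and 625/316969
so κ_2 = √(25 / (625/316969)) = 112.6000


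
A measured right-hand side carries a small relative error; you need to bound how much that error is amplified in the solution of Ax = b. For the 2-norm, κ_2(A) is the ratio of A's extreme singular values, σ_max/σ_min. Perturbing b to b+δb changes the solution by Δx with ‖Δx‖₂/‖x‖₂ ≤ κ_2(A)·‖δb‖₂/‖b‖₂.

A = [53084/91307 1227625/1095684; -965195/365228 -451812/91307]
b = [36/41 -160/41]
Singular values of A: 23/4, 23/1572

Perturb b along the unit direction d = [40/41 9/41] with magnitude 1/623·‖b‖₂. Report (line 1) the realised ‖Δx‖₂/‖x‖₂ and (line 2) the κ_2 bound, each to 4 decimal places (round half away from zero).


0.6308
0.6308

from the listed singular values, σ₁ = 23/4, σ_n = 23/1572
condition number: (23/4) ÷ (23/1572) = 393.0000
worst-case relative error ≤ 393.0000 × 1/623 = 0.6308
solve Ax = b  →  x = [0.3274 0.6138]
2-norm of b is 4.0000; of x, 0.6957
with δb = [0.0063 0.0014], A·Δx = δb → ‖Δx‖ = 0.4388
relative error = 0.6308
so the bound is sharp here: realised error equals the bound


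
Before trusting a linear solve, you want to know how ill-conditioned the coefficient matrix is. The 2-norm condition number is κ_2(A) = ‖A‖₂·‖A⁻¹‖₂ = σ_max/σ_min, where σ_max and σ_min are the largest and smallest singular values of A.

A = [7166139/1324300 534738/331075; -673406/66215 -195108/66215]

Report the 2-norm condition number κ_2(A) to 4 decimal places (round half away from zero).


299.1360

form AᵀA = [805341884089/6068410000 29361066819/758551250; 29361066819/758551250 4282432596/379275625] with trace 1398177289/9709456 and determinant 140625/606841
eigenvalues of AᵀA: λ = (tr ± √(tr²−4·det))/2 = 144, 15625/9709456
κ = σ_max/σ_min = 12/(125/3116) = 299.1360


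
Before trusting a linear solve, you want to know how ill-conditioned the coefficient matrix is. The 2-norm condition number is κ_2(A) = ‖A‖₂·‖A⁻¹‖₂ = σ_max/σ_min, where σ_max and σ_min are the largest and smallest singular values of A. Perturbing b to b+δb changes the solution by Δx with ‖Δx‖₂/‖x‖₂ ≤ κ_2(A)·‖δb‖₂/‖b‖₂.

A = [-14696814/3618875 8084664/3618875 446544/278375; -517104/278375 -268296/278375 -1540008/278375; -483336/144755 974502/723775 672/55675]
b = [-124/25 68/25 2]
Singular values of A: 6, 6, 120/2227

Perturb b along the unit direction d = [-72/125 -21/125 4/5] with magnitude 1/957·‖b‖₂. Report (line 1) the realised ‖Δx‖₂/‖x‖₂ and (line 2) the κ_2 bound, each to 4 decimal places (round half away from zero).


σ_max = 6, σ_min = 120/2227
κ_2(A) = 6 / (120/2227) = 111.3500
worst-case relative error ≤ 111.3500 × 1/957 = 0.1164
solve Ax = b  →  x = [-27.1733 -66.0827 20.1453]
2-norm of b is 6.0000; of x, 74.2371
re-solving with b+δb shifts x by Δx of norm 0.1164
dividing the unrounded norms, ‖Δx‖/‖x‖ = 0.0016
realised/bound (from unrounded values) ≈ 0.0135

0.0016
0.1164


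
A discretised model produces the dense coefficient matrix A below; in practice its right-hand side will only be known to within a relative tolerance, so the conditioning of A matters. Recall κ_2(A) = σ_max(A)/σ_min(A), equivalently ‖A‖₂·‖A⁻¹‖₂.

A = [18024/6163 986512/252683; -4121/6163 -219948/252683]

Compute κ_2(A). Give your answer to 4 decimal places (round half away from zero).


form AᵀA = [341847217/37982569 455787756/37982569; 455787756/37982569 607723408/37982569] with trace 949570625/37982569 and determinant 160000/37982569
λ_max, λ_min = (949570625/37982569 ± √901660063018730625/1442675547839761)/2 = 25, 6400/37982569
κ_2(A) = √(λ_max/λ_min) = √(25 / (6400/37982569)) = 385.1875

385.1875


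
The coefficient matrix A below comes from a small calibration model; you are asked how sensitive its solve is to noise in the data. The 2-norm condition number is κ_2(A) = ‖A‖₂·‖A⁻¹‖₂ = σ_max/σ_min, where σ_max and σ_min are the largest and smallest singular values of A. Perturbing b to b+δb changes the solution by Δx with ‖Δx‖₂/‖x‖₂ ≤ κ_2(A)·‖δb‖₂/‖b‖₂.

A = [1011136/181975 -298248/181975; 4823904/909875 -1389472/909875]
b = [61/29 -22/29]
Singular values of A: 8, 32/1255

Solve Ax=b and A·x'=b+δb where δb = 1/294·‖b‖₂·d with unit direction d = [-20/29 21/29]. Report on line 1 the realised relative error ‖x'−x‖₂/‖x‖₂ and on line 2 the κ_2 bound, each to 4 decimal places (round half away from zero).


0.0038
1.0672

σ_max = 8, σ_min = 32/1255
condition number: 8 ÷ (32/1255) = 313.7500
κ_2(A)·‖δb‖/‖b‖ = 1.0672
solve Ax = b  →  x = [-21.8425 -75.3350]
‖b‖ = 2.2361, ‖x‖ = 78.4376
δb = ε·‖b‖·d = [-0.0052 0.0055]; solving A·Δx = δb gives ‖Δx‖ = 0.2983
dividing the unrounded norms, ‖Δx‖/‖x‖ = 0.0038
realised/bound (from unrounded values) ≈ 0.0036


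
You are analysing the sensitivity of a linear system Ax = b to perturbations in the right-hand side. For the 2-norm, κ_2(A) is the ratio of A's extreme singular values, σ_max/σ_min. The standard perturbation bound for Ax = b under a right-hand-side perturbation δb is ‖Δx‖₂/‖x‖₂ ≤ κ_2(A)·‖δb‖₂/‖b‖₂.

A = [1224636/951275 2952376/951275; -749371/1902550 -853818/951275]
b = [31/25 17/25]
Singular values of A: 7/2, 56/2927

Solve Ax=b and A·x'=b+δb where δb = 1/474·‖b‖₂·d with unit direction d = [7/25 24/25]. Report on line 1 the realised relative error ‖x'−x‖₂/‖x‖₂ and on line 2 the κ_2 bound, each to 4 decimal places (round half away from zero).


from the listed singular values, σ₁ = 7/2, σ_n = 56/2927
κ = σ_max/σ_min = (7/2)/(56/2927) = 182.9375
bound on ‖Δx‖/‖x‖: κ·ε = 182.9375·1/474 = 0.3859
solve Ax = b  →  x = [-48.1374 20.3668]
‖b‖₂ = 1.4142 and ‖x‖₂ = 52.2686
Δx = A⁻¹·δb where δb = 1/474·1.4142·d; ‖Δx‖ = 0.1559
realised ‖Δx‖/‖x‖ = 0.0030
so the bound overstates the realised error by a factor of ≈ 129.3583 (computed from the unrounded values)

0.0030
0.3859


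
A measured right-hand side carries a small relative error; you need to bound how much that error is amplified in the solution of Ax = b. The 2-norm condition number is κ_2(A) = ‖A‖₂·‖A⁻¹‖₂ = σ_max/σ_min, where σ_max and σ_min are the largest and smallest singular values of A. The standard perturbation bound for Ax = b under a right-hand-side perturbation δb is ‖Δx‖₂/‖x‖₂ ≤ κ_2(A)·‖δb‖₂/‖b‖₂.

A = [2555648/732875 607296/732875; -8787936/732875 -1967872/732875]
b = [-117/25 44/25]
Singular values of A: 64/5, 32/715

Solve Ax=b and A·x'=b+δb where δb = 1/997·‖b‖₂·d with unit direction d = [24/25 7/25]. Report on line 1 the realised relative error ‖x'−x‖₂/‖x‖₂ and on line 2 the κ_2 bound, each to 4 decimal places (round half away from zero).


0.0013
0.2869

σ_max = 64/5, σ_min = 32/715
condition number: (64/5) ÷ (32/715) = 286.0000
worst-case relative error ≤ 286.0000 × 1/997 = 0.2869
solve Ax = b  →  x = [19.3902 -87.2466]
‖b‖₂ = 5.0000 and ‖x‖₂ = 89.3753
Δx = A⁻¹·δb where δb = 1/997·5.0000·d; ‖Δx‖ = 0.1121
dividing the unrounded norms, ‖Δx‖/‖x‖ = 0.0013
realised/bound (from unrounded values) ≈ 0.0044


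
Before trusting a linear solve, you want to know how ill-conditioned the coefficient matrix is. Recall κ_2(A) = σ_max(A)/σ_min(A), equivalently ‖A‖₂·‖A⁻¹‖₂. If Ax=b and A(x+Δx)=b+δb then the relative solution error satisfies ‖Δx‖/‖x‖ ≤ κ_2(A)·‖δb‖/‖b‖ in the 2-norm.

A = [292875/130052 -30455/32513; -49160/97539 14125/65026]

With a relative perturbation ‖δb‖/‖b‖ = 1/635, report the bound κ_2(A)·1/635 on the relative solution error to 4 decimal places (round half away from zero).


AᵀA = [482242225/90554256 -16744375/7546188; -16744375/7546188 2325725/2515396]; tr = 3348925/535824, det = 625/2143296
solving λ² − 3348925/535824·λ + 625/2143296 = 0 gives λ = 25/4, 25/535824
so κ_2 = √((25/4) / (25/535824)) = 366.0000
perturbation bound = 366.0000·1/635 = 0.5764

0.5764


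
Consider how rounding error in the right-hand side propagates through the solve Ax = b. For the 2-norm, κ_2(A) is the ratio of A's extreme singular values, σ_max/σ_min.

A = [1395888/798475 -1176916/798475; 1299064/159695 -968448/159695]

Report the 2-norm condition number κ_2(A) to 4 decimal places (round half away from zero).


form AᵀA = [26256802624/379275625 -19687531968/379275625; -19687531968/379275625 14772408976/379275625] with trace 1641168464/15171025 and determinant 29246464/15171025
eigenvalues of AᵀA: λ = (tr ± √(tr²−4·det))/2 = 2704/25, 10816/606841
so κ_2 = √((2704/25) / (10816/606841)) = 77.9000

77.9000
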